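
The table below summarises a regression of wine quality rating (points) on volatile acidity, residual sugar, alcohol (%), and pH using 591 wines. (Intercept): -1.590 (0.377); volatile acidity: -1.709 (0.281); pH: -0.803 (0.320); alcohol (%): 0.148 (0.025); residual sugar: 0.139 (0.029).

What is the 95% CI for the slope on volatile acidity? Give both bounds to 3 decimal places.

Read off: b = -1.709, SE = 0.281 for volatile acidity.
df = n − k − 1 = 591 − 4 − 1 = 586.
t* = t_{0.025, 586} = 1.96402.
Margin = t* × SE = 1.96402 × 0.281 = 0.55189.
CI: -1.709 ± 0.55189 → (-2.261, -1.157).

(-2.261, -1.157)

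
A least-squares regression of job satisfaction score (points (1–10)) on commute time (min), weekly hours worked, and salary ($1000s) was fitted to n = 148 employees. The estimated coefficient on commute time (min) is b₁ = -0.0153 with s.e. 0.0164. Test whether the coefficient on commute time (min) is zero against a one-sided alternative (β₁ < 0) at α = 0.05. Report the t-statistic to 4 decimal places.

t = -0.9329

H₀: β₁ = 0 vs H₁: β₁ < 0.
t = (b₁ − β₁⁰)/SE = -0.0153 / 0.0164 = -0.9329.
df = n − k − 1 = 148 − 3 − 1 = 144.
One-sided p ≈ 0.1762, which is ≥ 0.05, so fail to reject H₀.
The data do not give significant evidence that the true slope on commute time (min) is negative, holding the other predictors fixed.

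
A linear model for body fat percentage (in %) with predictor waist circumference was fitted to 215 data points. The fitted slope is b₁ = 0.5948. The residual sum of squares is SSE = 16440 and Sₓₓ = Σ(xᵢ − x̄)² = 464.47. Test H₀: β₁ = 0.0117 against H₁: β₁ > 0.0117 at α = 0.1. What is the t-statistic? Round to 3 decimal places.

MSE = SSE/(n − 2) = 16440/213 = 77.1831.
SE(b₁) = √(MSE/Sₓₓ) = √(77.1831/464.47) = 0.407645.
t = (0.5948 − 0.0117) / 0.407645 = 1.430.
df = n − 2 = 213.
One-sided p ≈ 0.0770, which is < 0.1, so reject H₀.
There is evidence that the true slope on waist circumference exceeds 0.0117 % per unit.

t = 1.430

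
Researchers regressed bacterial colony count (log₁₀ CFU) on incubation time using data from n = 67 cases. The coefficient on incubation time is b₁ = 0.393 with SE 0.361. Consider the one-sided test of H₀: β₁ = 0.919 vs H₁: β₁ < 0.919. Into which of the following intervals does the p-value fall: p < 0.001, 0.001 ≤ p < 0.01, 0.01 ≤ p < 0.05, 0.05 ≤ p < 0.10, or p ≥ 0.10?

0.05 ≤ p < 0.10

t = (0.393 − 0.919) / 0.361 = -1.457.
df = n − 2 = 67 − 2 = 65.
One-sided p = P(T_{65} < t) ≈ 0.0750.
So 0.05 ≤ p < 0.10.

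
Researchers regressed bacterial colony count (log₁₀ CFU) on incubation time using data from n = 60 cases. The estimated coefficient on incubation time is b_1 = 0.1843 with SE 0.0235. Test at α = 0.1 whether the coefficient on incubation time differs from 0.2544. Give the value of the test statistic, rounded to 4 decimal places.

H₀: β₁ = 0.2544 vs H₁: β₁ ≠ 0.2544.
t = (b_1 − β₁⁰)/SE = (0.1843 − 0.2544) / 0.0235 = -2.9830.
df = n − 2 = 60 − 2 = 58.
Two-sided p ≈ 0.0042, which is < 0.1, so reject H₀.
There is evidence that the true slope on incubation time differs from 0.2544 log₁₀ CFU per unit.

t = -2.9830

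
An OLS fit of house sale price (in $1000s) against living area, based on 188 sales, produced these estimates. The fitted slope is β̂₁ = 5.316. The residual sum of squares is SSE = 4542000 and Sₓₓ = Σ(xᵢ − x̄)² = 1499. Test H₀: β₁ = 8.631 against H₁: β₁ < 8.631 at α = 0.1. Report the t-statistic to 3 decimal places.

MSE = SSE/(n − 2) = 4542000/186 = 24419.4.
SE(β̂₁) = √(MSE/Sₓₓ) = √(24419.4/1499) = 4.03614.
t = (5.316 − 8.631) / 4.03614 = -0.821.
df = n − 2 = 186.
One-sided p ≈ 0.2063, which is ≥ 0.1, so fail to reject H₀.
The data do not give significant evidence that the true slope on living area is below 8.631 $1000s per unit.

t = -0.821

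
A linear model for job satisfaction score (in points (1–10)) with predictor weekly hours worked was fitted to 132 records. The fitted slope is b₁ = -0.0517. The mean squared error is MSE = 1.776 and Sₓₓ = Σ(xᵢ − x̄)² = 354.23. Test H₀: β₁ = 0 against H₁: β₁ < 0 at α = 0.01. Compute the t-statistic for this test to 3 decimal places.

t = -0.730

SE(b₁) = √(MSE/Sₓₓ) = √(1.776/354.23) = 0.0708074.
t = -0.0517 / 0.0708074 = -0.730.
df = n − 2 = 130.
One-sided p ≈ 0.2333, which is ≥ 0.01, so fail to reject H₀.
The data do not give significant evidence that the true slope on weekly hours worked is negative.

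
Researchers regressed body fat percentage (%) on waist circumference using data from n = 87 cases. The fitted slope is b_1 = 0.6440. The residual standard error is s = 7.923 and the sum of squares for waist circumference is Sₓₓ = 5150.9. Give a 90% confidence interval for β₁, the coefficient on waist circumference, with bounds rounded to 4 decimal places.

(0.4604, 0.8276)

SE(b_1) = s/√Sₓₓ = 7.923/√5150.9 = 0.110395.
df = n − 2 = 85.
t* = t_{0.05, 85} = 1.662978.
Margin = t* × SE = 1.662978 × 0.110395 = 0.183584.
CI: 0.6440 ± 0.183584 → (0.4604, 0.8276).
With 90% confidence, each one-unit increase in waist circumference is associated with a change of between 0.4604 and 0.8276 % in body fat percentage.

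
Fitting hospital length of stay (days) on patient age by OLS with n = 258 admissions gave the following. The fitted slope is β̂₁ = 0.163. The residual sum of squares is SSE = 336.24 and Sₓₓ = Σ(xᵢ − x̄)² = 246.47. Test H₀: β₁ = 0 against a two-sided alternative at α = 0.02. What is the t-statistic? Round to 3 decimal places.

t = 2.233

MSE = SSE/(n − 2) = 336.24/256 = 1.31344.
SE(β̂₁) = √(MSE/Sₓₓ) = √(1.31344/246.47) = 0.073.
t = 0.163 / 0.073 = 2.233.
df = n − 2 = 256.
Two-sided p ≈ 0.0264, which is ≥ 0.02, so fail to reject H₀.
The data do not give significant evidence of an association between patient age and hospital length of stay.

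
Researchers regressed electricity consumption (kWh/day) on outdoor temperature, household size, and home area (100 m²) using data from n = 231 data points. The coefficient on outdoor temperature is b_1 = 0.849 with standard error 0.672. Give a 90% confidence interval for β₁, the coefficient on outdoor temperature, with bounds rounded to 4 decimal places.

df = n − k − 1 = 231 − 3 − 1 = 227.
t* = t_{0.05, 227} = 1.651594.
Margin = t* × SE = 1.651594 × 0.672 = 1.109871.
CI: 0.849 ± 1.109871 → (-0.2609, 1.9589).
With 90% confidence, each one-unit increase in outdoor temperature is associated with a change of between -0.2609 and 1.9589 kWh/day in electricity consumption, holding the other predictors fixed.

(-0.2609, 1.9589)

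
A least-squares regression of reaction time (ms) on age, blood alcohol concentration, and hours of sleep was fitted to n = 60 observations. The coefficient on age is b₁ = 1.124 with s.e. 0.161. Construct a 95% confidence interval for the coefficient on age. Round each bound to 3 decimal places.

df = n − k − 1 = 60 − 3 − 1 = 56.
t* = t_{0.025, 56} = 2.003241.
Margin = t* × SE = 2.003241 × 0.161 = 0.32252.
CI: 1.124 ± 0.32252 → (0.801, 1.447).
With 95% confidence, each one-unit increase in age is associated with a change of between 0.801 and 1.447 ms in reaction time, holding the other predictors fixed.

(0.801, 1.447)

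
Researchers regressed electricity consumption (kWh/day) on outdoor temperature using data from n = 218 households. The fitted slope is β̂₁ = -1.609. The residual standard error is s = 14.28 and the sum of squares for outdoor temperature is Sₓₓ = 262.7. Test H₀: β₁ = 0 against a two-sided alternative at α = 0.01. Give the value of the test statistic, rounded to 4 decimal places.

t = -1.8262

SE(β̂₁) = s/√Sₓₓ = 14.28/√262.7 = 0.881045.
t = -1.609 / 0.881045 = -1.8262.
df = n − 2 = 216.
Two-sided p ≈ 0.0692, which is ≥ 0.01, so fail to reject H₀.
The data do not give significant evidence of an association between outdoor temperature and electricity consumption.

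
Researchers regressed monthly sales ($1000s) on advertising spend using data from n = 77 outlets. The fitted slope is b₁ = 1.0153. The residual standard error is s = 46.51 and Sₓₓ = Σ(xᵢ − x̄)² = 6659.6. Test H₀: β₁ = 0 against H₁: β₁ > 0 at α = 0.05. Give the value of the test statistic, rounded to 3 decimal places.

SE(b₁) = s/√Sₓₓ = 46.51/√6659.6 = 0.569931.
t = 1.0153 / 0.569931 = 1.781.
df = n − 2 = 75.
One-sided p ≈ 0.0394, which is < 0.05, so reject H₀.
There is evidence that the true slope on advertising spend is positive.

t = 1.781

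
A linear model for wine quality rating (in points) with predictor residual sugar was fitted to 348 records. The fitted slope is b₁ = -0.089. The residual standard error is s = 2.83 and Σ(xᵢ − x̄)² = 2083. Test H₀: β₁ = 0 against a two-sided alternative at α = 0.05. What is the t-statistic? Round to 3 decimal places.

SE(b₁) = s/√Sₓₓ = 2.83/√2083 = 0.0620072.
t = -0.089 / 0.0620072 = -1.435.
df = n − 2 = 346.
Two-sided p ≈ 0.1521, which is ≥ 0.05, so fail to reject H₀.
The data do not give significant evidence of an association between residual sugar and wine quality rating.

t = -1.435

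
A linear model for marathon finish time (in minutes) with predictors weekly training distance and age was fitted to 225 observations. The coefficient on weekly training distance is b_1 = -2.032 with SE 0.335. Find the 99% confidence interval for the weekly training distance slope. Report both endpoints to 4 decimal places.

df = n − k − 1 = 225 − 2 − 1 = 222.
t* = t_{0.005, 222} = 2.598156.
Margin = t* × SE = 2.598156 × 0.335 = 0.870382.
CI: -2.032 ± 0.870382 → (-2.9024, -1.1616).
With 99% confidence, each one-unit increase in weekly training distance is associated with a change of between -2.9024 and -1.1616 minutes in marathon finish time, holding the other predictors fixed.

(-2.9024, -1.1616)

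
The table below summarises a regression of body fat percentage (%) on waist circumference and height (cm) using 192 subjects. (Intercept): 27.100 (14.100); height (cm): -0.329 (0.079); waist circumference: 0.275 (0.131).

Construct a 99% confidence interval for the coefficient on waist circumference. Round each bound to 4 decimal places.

(-0.0659, 0.6159)

Read off: b = 0.275, SE = 0.131 for waist circumference.
df = n − k − 1 = 192 − 2 − 1 = 189.
t* = t_{0.005, 189} = 2.602092.
Margin = t* × SE = 2.602092 × 0.131 = 0.340874.
CI: 0.275 ± 0.340874 → (-0.0659, 0.6159).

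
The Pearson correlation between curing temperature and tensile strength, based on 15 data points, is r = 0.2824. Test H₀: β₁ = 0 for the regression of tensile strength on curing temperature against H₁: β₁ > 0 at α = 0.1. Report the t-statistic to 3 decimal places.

t = r·√(n − 2)/√(1 − r²) = 0.2824·√13/√0.92025 = 1.061.
df = n − 2 = 13.
One-sided p ≈ 0.1539, which is ≥ 0.1, so fail to reject H₀.
The data do not give significant evidence of a linear association between curing temperature and tensile strength.

t = 1.061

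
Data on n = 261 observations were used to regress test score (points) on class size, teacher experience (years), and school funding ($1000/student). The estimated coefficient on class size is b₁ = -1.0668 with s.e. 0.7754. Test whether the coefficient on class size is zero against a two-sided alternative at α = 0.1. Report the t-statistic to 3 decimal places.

t = -1.376

H₀: β₁ = 0 vs H₁: β₁ ≠ 0.
t = (b₁ − β₁⁰)/SE = -1.0668 / 0.7754 = -1.376.
df = n − k − 1 = 261 − 3 − 1 = 257.
Two-sided p ≈ 0.1701, which is ≥ 0.1, so fail to reject H₀.
The data do not give significant evidence of an association between class size and test score, after adjusting for the other predictors.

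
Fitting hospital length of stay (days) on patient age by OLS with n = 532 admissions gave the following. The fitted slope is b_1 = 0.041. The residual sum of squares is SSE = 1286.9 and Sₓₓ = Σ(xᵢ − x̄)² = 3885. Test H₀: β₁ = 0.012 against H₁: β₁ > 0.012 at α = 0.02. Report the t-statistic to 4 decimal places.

t = 1.1600

MSE = SSE/(n − 2) = 1286.9/530 = 2.42811.
SE(b_1) = √(MSE/Sₓₓ) = √(2.42811/3885) = 0.0249999.
t = (0.041 − 0.012) / 0.0249999 = 1.1600.
df = n − 2 = 530.
One-sided p ≈ 0.1233, which is ≥ 0.02, so fail to reject H₀.
The data do not give significant evidence that the true slope on patient age exceeds 0.012 days per unit.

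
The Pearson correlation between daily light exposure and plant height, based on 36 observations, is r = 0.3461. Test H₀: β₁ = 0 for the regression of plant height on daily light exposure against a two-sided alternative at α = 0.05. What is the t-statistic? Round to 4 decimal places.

t = r·√(n − 2)/√(1 − r²) = 0.3461·√34/√0.880215 = 2.1510.
df = n − 2 = 34.
Two-sided p ≈ 0.0387, which is < 0.05, so reject H₀.
There is evidence of a linear association between daily light exposure and plant height.

t = 2.1510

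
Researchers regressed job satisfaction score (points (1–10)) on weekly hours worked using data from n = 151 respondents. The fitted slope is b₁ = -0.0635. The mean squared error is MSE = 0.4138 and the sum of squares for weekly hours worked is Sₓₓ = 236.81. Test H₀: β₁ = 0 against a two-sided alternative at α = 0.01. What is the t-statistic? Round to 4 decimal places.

t = -1.5191

SE(b₁) = √(MSE/Sₓₓ) = √(0.4138/236.81) = 0.0418018.
t = -0.0635 / 0.0418018 = -1.5191.
df = n − 2 = 149.
Two-sided p ≈ 0.1309, which is ≥ 0.01, so fail to reject H₀.
The data do not give significant evidence of an association between weekly hours worked and job satisfaction score.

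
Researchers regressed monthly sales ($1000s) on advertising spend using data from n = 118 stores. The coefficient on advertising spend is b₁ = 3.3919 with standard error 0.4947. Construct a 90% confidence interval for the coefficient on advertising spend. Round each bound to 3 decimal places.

df = n − 2 = 118 − 2 = 116.
t* = t_{0.05, 116} = 1.658096.
Margin = t* × SE = 1.658096 × 0.4947 = 0.82026.
CI: 3.3919 ± 0.82026 → (2.572, 4.212).
With 90% confidence, each one-unit increase in advertising spend is associated with a change of between 2.572 and 4.212 $1000s in monthly sales.

(2.572, 4.212)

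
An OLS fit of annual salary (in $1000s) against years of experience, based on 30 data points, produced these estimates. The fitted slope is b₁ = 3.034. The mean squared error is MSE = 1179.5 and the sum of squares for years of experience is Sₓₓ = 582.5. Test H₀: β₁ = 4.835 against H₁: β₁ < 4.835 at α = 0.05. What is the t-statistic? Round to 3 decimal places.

t = -1.266

SE(b₁) = √(MSE/Sₓₓ) = √(1179.5/582.5) = 1.42299.
t = (3.034 − 4.835) / 1.42299 = -1.266.
df = n − 2 = 28.
One-sided p ≈ 0.1080, which is ≥ 0.05, so fail to reject H₀.
The data do not give significant evidence that the true slope on years of experience is below 4.835 $1000s per unit.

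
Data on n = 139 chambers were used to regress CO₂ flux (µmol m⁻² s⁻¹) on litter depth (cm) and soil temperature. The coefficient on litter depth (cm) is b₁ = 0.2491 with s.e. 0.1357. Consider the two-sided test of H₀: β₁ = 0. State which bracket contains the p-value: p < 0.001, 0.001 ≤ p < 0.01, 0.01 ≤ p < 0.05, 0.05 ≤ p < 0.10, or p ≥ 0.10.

t = 0.2491 / 0.1357 = 1.836.
df = n − k − 1 = 139 − 2 − 1 = 136.
Two-sided p = 2·P(T_{136} > |t|) ≈ 0.0686.
So 0.05 ≤ p < 0.10.

0.05 ≤ p < 0.10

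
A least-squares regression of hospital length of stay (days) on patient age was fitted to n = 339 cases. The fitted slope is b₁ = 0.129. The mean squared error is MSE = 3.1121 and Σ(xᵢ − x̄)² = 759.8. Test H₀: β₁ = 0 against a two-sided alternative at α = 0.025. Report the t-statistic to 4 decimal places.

t = 2.0156

SE(b₁) = √(MSE/Sₓₓ) = √(3.1121/759.8) = 0.0639996.
t = 0.129 / 0.0639996 = 2.0156.
df = n − 2 = 337.
Two-sided p ≈ 0.0446, which is ≥ 0.025, so fail to reject H₀.
The data do not give significant evidence of an association between patient age and hospital length of stay.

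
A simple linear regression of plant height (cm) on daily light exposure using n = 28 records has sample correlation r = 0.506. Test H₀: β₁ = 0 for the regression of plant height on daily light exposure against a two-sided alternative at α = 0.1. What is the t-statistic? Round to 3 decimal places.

t = r·√(n − 2)/√(1 − r²) = 0.506·√26/√0.743964 = 2.991.
df = n − 2 = 26.
Two-sided p ≈ 0.0060, which is < 0.1, so reject H₀.
There is evidence of a linear association between daily light exposure and plant height.

t = 2.991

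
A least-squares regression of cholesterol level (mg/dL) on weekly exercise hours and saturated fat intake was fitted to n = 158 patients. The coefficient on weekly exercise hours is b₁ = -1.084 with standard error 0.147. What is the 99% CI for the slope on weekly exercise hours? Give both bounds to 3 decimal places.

(-1.467, -0.701)

df = n − k − 1 = 158 − 2 − 1 = 155.
t* = t_{0.005, 155} = 2.60792.
Margin = t* × SE = 2.60792 × 0.147 = 0.38336.
CI: -1.084 ± 0.38336 → (-1.467, -0.701).
With 99% confidence, each one-unit increase in weekly exercise hours is associated with a change of between -1.467 and -0.701 mg/dL in cholesterol level, holding the other predictors fixed.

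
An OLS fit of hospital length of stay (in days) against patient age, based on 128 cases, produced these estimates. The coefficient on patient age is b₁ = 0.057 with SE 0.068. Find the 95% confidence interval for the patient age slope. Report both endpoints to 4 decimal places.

(-0.0776, 0.1916)

df = n − 2 = 128 − 2 = 126.
t* = t_{0.025, 126} = 1.978971.
Margin = t* × SE = 1.978971 × 0.068 = 0.134570.
CI: 0.057 ± 0.134570 → (-0.0776, 0.1916).
With 95% confidence, each one-unit increase in patient age is associated with a change of between -0.0776 and 0.1916 days in hospital length of stay.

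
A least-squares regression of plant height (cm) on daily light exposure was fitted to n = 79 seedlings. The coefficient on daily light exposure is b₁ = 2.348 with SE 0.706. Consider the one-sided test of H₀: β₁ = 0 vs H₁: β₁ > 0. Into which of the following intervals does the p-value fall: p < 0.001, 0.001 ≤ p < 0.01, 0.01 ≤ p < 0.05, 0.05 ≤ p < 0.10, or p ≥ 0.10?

t = 2.348 / 0.706 = 3.326.
df = n − 2 = 79 − 2 = 77.
One-sided p = P(T_{77} > t) ≈ 0.0007.
So p < 0.001.

p < 0.001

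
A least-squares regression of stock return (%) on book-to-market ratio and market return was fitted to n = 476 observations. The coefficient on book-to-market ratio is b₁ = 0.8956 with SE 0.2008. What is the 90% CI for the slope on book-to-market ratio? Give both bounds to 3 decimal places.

df = n − k − 1 = 476 − 2 − 1 = 473.
t* = t_{0.05, 473} = 1.648081.
Margin = t* × SE = 1.648081 × 0.2008 = 0.33093.
CI: 0.8956 ± 0.33093 → (0.565, 1.227).
With 90% confidence, each one-unit increase in book-to-market ratio is associated with a change of between 0.565 and 1.227 % in stock return, holding the other predictors fixed.

(0.565, 1.227)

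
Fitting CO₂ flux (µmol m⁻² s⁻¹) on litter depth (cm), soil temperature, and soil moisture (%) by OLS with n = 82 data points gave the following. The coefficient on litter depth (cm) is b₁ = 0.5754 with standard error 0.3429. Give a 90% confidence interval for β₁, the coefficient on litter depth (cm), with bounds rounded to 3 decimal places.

(0.005, 1.146)

df = n − k − 1 = 82 − 3 − 1 = 78.
t* = t_{0.05, 78} = 1.664625.
Margin = t* × SE = 1.664625 × 0.3429 = 0.57080.
CI: 0.5754 ± 0.57080 → (0.005, 1.146).
With 90% confidence, each one-unit increase in litter depth (cm) is associated with a change of between 0.005 and 1.146 µmol m⁻² s⁻¹ in CO₂ flux, holding the other predictors fixed.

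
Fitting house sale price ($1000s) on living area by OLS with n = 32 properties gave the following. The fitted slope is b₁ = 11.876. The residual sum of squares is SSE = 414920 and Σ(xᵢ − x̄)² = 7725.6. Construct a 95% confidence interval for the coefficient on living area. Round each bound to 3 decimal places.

(9.143, 14.609)

MSE = SSE/(n − 2) = 414920/30 = 13830.7.
SE(b₁) = √(MSE/Sₓₓ) = √(13830.7/7725.6) = 1.338.
df = n − 2 = 30.
t* = t_{0.025, 30} = 2.042272.
Margin = t* × SE = 2.042272 × 1.338 = 2.73256.
CI: 11.876 ± 2.73256 → (9.143, 14.609).
With 95% confidence, each one-unit increase in living area is associated with a change of between 9.143 and 14.609 $1000s in house sale price.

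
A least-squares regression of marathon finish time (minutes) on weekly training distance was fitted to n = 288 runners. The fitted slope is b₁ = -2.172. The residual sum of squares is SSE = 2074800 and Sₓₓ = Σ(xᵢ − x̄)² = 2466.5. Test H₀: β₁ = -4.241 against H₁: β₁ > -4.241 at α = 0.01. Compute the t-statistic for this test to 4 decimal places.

MSE = SSE/(n − 2) = 2074800/286 = 7254.55.
SE(b₁) = √(MSE/Sₓₓ) = √(7254.55/2466.5) = 1.715.
t = (-2.172 − (-4.241)) / 1.715 = 1.2064.
df = n − 2 = 286.
One-sided p ≈ 0.1143, which is ≥ 0.01, so fail to reject H₀.
The data do not give significant evidence that the true slope on weekly training distance exceeds -4.241 minutes per unit.

t = 1.2064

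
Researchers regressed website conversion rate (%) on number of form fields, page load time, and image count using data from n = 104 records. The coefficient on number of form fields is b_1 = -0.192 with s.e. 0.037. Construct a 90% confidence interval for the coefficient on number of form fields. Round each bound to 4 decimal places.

df = n − k − 1 = 104 − 3 − 1 = 100.
t* = t_{0.05, 100} = 1.660234.
Margin = t* × SE = 1.660234 × 0.037 = 0.061429.
CI: -0.192 ± 0.061429 → (-0.2534, -0.1306).
With 90% confidence, each one-unit increase in number of form fields is associated with a change of between -0.2534 and -0.1306 % in website conversion rate, holding the other predictors fixed.

(-0.2534, -0.1306)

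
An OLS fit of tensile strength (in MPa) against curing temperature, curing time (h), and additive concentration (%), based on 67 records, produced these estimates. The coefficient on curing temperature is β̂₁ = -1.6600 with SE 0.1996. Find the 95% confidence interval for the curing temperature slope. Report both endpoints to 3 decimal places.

(-2.059, -1.261)

df = n − k − 1 = 67 − 3 − 1 = 63.
t* = t_{0.025, 63} = 1.998341.
Margin = t* × SE = 1.998341 × 0.1996 = 0.39887.
CI: -1.6600 ± 0.39887 → (-2.059, -1.261).
With 95% confidence, each one-unit increase in curing temperature is associated with a change of between -2.059 and -1.261 MPa in tensile strength, holding the other predictors fixed.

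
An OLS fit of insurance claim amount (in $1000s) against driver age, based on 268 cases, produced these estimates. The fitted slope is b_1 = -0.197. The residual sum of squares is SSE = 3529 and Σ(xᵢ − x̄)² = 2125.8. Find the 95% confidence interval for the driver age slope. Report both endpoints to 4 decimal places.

(-0.3525, -0.0415)

MSE = SSE/(n − 2) = 3529/266 = 13.2669.
SE(b_1) = √(MSE/Sₓₓ) = √(13.2669/2125.8) = 0.0789994.
df = n − 2 = 266.
t* = t_{0.025, 266} = 1.968922.
Margin = t* × SE = 1.968922 × 0.0789994 = 0.155544.
CI: -0.197 ± 0.155544 → (-0.3525, -0.0415).
With 95% confidence, each one-unit increase in driver age is associated with a change of between -0.3525 and -0.0415 $1000s in insurance claim amount.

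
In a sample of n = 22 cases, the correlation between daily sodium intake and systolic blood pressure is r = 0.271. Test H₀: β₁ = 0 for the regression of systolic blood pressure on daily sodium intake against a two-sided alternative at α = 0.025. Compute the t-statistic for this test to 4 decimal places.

t = 1.2591

t = r·√(n − 2)/√(1 − r²) = 0.271·√20/√0.926559 = 1.2591.
df = n − 2 = 20.
Two-sided p ≈ 0.2225, which is ≥ 0.025, so fail to reject H₀.
The data do not give significant evidence of a linear association between daily sodium intake and systolic blood pressure.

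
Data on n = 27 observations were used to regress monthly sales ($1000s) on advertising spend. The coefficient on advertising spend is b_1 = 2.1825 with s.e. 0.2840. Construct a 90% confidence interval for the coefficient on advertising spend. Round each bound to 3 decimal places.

df = n − 2 = 27 − 2 = 25.
t* = t_{0.05, 25} = 1.708141.
Margin = t* × SE = 1.708141 × 0.2840 = 0.48511.
CI: 2.1825 ± 0.48511 → (1.697, 2.668).
With 90% confidence, each one-unit increase in advertising spend is associated with a change of between 1.697 and 2.668 $1000s in monthly sales.

(1.697, 2.668)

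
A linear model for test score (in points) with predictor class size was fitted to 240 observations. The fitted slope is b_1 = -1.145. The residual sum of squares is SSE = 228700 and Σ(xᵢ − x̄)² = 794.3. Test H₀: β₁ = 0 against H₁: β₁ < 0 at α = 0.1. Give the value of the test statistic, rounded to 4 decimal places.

t = -1.0410

MSE = SSE/(n − 2) = 228700/238 = 960.924.
SE(b_1) = √(MSE/Sₓₓ) = √(960.924/794.3) = 1.0999.
t = -1.145 / 1.0999 = -1.0410.
df = n − 2 = 238.
One-sided p ≈ 0.1495, which is ≥ 0.1, so fail to reject H₀.
The data do not give significant evidence that the true slope on class size is negative.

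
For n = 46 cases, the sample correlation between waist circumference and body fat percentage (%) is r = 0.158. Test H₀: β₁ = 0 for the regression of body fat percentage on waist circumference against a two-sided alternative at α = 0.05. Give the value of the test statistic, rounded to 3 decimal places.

t = r·√(n − 2)/√(1 − r²) = 0.158·√44/√0.975036 = 1.061.
df = n − 2 = 44.
Two-sided p ≈ 0.2943, which is ≥ 0.05, so fail to reject H₀.
The data do not give significant evidence of a linear association between waist circumference and body fat percentage.

t = 1.061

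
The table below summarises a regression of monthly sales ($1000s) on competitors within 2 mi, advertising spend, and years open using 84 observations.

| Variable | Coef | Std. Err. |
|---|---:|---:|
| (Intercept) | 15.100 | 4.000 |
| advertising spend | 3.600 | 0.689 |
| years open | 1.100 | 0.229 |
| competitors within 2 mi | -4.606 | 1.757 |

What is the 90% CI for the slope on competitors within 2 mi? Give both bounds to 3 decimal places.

(-7.530, -1.682)

Read off: b = -4.606, SE = 1.757 for competitors within 2 mi.
df = n − k − 1 = 84 − 3 − 1 = 80.
t* = t_{0.05, 80} = 1.664125.
Margin = t* × SE = 1.664125 × 1.757 = 2.92387.
CI: -4.606 ± 2.92387 → (-7.530, -1.682).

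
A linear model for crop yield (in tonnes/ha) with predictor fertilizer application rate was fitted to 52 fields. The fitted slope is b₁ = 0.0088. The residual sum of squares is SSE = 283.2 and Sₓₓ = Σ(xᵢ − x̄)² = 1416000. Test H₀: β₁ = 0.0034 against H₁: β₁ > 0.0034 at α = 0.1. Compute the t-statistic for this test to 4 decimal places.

MSE = SSE/(n − 2) = 283.2/50 = 5.664.
SE(b₁) = √(MSE/Sₓₓ) = √(5.664/1416000) = 0.002.
t = (0.0088 − 0.0034) / 0.002 = 2.7000.
df = n − 2 = 50.
One-sided p ≈ 0.0047, which is < 0.1, so reject H₀.
There is evidence that the true slope on fertilizer application rate exceeds 0.0034 tonnes/ha per unit.

t = 2.7000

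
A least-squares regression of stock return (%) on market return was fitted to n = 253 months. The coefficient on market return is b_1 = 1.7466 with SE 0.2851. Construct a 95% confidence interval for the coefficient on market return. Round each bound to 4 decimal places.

(1.1851, 2.3081)

df = n − 2 = 253 − 2 = 251.
t* = t_{0.025, 251} = 1.96946.
Margin = t* × SE = 1.96946 × 0.2851 = 0.561493.
CI: 1.7466 ± 0.561493 → (1.1851, 2.3081).
With 95% confidence, each one-unit increase in market return is associated with a change of between 1.1851 and 2.3081 % in stock return.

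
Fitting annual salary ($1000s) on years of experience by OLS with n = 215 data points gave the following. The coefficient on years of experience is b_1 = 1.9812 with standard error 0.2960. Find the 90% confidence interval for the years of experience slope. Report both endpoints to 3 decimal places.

(1.492, 2.470)

df = n − 2 = 215 − 2 = 213.
t* = t_{0.05, 213} = 1.652039.
Margin = t* × SE = 1.652039 × 0.2960 = 0.48900.
CI: 1.9812 ± 0.48900 → (1.492, 2.470).
With 90% confidence, each one-unit increase in years of experience is associated with a change of between 1.492 and 2.470 $1000s in annual salary.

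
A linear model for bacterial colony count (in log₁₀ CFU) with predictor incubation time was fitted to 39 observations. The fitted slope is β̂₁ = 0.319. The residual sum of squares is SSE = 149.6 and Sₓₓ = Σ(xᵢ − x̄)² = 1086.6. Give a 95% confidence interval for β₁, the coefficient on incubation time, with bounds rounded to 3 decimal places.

MSE = SSE/(n − 2) = 149.6/37 = 4.04324.
SE(β̂₁) = √(MSE/Sₓₓ) = √(4.04324/1086.6) = 0.061.
df = n − 2 = 37.
t* = t_{0.025, 37} = 2.026192.
Margin = t* × SE = 2.026192 × 0.061 = 0.12360.
CI: 0.319 ± 0.12360 → (0.195, 0.443).
With 95% confidence, each one-unit increase in incubation time is associated with a change of between 0.195 and 0.443 log₁₀ CFU in bacterial colony count.

(0.195, 0.443)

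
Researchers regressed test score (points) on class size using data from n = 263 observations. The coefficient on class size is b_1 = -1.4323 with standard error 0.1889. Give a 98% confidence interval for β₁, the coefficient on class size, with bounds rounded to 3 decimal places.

df = n − 2 = 263 − 2 = 261.
t* = t_{0.01, 261} = 2.34072.
Margin = t* × SE = 2.34072 × 0.1889 = 0.44216.
CI: -1.4323 ± 0.44216 → (-1.874, -0.990).
With 98% confidence, each one-unit increase in class size is associated with a change of between -1.874 and -0.990 points in test score.

(-1.874, -0.990)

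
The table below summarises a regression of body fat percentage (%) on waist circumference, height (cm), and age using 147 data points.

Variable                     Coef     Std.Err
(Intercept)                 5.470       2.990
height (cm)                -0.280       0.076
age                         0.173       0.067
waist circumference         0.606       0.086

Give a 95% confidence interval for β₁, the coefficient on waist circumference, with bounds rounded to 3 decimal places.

(0.436, 0.776)

Read off: b = 0.606, SE = 0.086 for waist circumference.
df = n − k − 1 = 147 − 3 − 1 = 143.
t* = t_{0.025, 143} = 1.976692.
Margin = t* × SE = 1.976692 × 0.086 = 0.17000.
CI: 0.606 ± 0.17000 → (0.436, 0.776).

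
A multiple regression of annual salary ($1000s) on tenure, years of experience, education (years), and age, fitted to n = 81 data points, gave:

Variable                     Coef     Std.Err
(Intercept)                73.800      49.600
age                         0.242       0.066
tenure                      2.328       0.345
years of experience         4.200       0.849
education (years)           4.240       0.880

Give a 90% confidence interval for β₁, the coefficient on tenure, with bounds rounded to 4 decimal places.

(1.7535, 2.9025)

Read off: b = 2.328, SE = 0.345 for tenure.
df = n − k − 1 = 81 − 4 − 1 = 76.
t* = t_{0.05, 76} = 1.665151.
Margin = t* × SE = 1.665151 × 0.345 = 0.574477.
CI: 2.328 ± 0.574477 → (1.7535, 2.9025).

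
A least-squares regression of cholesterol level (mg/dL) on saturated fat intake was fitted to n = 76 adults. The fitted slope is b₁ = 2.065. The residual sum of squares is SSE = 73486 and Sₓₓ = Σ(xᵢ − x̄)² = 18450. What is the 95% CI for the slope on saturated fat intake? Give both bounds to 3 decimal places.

(1.603, 2.527)

MSE = SSE/(n − 2) = 73486/74 = 993.054.
SE(b₁) = √(MSE/Sₓₓ) = √(993.054/18450) = 0.232.
df = n − 2 = 74.
t* = t_{0.025, 74} = 1.992543.
Margin = t* × SE = 1.992543 × 0.232 = 0.46227.
CI: 2.065 ± 0.46227 → (1.603, 2.527).
With 95% confidence, each one-unit increase in saturated fat intake is associated with a change of between 1.603 and 2.527 mg/dL in cholesterol level.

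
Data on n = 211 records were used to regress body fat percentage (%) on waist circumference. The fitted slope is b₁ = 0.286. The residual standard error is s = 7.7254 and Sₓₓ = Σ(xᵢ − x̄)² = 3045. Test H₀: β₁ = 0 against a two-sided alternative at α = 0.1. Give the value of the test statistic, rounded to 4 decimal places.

SE(b₁) = s/√Sₓₓ = 7.7254/√3045 = 0.14.
t = 0.286 / 0.14 = 2.0429.
df = n − 2 = 209.
Two-sided p ≈ 0.0423, which is < 0.1, so reject H₀.
There is evidence that waist circumference is associated with body fat percentage.

t = 2.0429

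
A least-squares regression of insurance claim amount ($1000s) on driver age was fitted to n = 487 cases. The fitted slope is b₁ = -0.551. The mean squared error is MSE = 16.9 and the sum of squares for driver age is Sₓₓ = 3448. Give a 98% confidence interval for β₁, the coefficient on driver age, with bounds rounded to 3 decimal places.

SE(b₁) = √(MSE/Sₓₓ) = √(16.9/3448) = 0.0700099.
df = n − 2 = 485.
t* = t_{0.01, 485} = 2.334061.
Margin = t* × SE = 2.334061 × 0.0700099 = 0.16341.
CI: -0.551 ± 0.16341 → (-0.714, -0.388).
With 98% confidence, each one-unit increase in driver age is associated with a change of between -0.714 and -0.388 $1000s in insurance claim amount.

(-0.714, -0.388)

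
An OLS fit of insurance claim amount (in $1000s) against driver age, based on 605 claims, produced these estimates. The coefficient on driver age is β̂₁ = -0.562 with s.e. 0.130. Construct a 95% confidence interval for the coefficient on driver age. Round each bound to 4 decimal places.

(-0.8173, -0.3067)

df = n − 2 = 605 − 2 = 603.
t* = t_{0.025, 603} = 1.963906.
Margin = t* × SE = 1.963906 × 0.130 = 0.255308.
CI: -0.562 ± 0.255308 → (-0.8173, -0.3067).
With 95% confidence, each one-unit increase in driver age is associated with a change of between -0.8173 and -0.3067 $1000s in insurance claim amount.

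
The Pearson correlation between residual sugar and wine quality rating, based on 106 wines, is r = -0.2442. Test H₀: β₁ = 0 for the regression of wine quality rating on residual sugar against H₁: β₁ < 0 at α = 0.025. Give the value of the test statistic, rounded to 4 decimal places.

t = -2.5681

t = r·√(n − 2)/√(1 − r²) = -0.2442·√104/√0.940366 = -2.5681.
df = n − 2 = 104.
One-sided p ≈ 0.0058, which is < 0.025, so reject H₀.
There is evidence of a linear association between residual sugar and wine quality rating.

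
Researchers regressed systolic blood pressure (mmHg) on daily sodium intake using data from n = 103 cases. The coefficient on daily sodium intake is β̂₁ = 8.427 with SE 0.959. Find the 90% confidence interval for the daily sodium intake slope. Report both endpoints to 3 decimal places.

df = n − 2 = 103 − 2 = 101.
t* = t_{0.05, 101} = 1.660081.
Margin = t* × SE = 1.660081 × 0.959 = 1.59202.
CI: 8.427 ± 1.59202 → (6.835, 10.019).
With 90% confidence, each one-unit increase in daily sodium intake is associated with a change of between 6.835 and 10.019 mmHg in systolic blood pressure.

(6.835, 10.019)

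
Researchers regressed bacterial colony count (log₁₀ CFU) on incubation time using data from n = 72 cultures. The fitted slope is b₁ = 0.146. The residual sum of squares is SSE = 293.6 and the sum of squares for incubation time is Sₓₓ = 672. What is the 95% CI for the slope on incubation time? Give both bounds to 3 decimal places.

(-0.012, 0.304)

MSE = SSE/(n − 2) = 293.6/70 = 4.19429.
SE(b₁) = √(MSE/Sₓₓ) = √(4.19429/672) = 0.0790031.
df = n − 2 = 70.
t* = t_{0.025, 70} = 1.994437.
Margin = t* × SE = 1.994437 × 0.0790031 = 0.15757.
CI: 0.146 ± 0.15757 → (-0.012, 0.304).
With 95% confidence, each one-unit increase in incubation time is associated with a change of between -0.012 and 0.304 log₁₀ CFU in bacterial colony count.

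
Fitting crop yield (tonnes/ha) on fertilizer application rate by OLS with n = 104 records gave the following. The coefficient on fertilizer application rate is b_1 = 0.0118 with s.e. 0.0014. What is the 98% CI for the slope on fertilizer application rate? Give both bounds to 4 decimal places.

df = n − 2 = 104 − 2 = 102.
t* = t_{0.01, 102} = 2.363464.
Margin = t* × SE = 2.363464 × 0.0014 = 0.003309.
CI: 0.0118 ± 0.003309 → (0.0085, 0.0151).
With 98% confidence, each one-unit increase in fertilizer application rate is associated with a change of between 0.0085 and 0.0151 tonnes/ha in crop yield.

(0.0085, 0.0151)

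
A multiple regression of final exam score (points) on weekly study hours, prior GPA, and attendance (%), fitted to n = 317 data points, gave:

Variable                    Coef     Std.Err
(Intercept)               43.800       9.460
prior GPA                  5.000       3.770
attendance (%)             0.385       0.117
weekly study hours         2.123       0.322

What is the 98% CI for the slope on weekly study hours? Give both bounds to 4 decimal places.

(1.3701, 2.8759)

Read off: b = 2.123, SE = 0.322 for weekly study hours.
df = n − k − 1 = 317 − 3 − 1 = 313.
t* = t_{0.01, 313} = 2.33832.
Margin = t* × SE = 2.33832 × 0.322 = 0.752939.
CI: 2.123 ± 0.752939 → (1.3701, 2.8759).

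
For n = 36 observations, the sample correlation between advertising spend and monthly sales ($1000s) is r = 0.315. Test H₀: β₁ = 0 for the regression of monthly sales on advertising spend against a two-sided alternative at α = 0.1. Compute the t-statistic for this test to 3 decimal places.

t = r·√(n − 2)/√(1 − r²) = 0.315·√34/√0.900775 = 1.935.
df = n − 2 = 34.
Two-sided p ≈ 0.0613, which is < 0.1, so reject H₀.
There is evidence of a linear association between advertising spend and monthly sales.

t = 1.935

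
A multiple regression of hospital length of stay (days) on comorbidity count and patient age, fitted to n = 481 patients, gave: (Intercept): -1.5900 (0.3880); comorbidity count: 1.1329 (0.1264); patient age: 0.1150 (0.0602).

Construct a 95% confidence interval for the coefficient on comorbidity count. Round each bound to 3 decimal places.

Read off: b = 1.1329, SE = 0.1264 for comorbidity count.
df = n − k − 1 = 481 − 2 − 1 = 478.
t* = t_{0.025, 478} = 1.964939.
Margin = t* × SE = 1.964939 × 0.1264 = 0.24837.
CI: 1.1329 ± 0.24837 → (0.885, 1.381).

(0.885, 1.381)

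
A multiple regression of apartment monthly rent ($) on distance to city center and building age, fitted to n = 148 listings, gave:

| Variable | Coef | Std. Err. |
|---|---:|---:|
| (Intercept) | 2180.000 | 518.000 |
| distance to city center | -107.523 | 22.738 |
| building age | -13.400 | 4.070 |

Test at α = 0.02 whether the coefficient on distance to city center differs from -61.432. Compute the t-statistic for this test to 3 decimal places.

t = -2.027

Read off: b = -107.523, SE = 22.738 for distance to city center.
H₀: β₁ = -61.432 vs H₁: β₁ ≠ -61.432.
t = (-107.523 − (-61.432)) / 22.738 = -2.027.
df = n − k − 1 = 148 − 2 − 1 = 145.
Two-sided p ≈ 0.0445, which is ≥ 0.02, so fail to reject H₀.
The data are consistent with a true slope of -61.432 $ per unit of distance to city center, holding the other predictors fixed.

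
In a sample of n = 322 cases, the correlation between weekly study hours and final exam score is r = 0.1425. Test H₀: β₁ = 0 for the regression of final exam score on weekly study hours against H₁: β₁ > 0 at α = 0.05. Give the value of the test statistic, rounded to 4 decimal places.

t = 2.5754

t = r·√(n − 2)/√(1 − r²) = 0.1425·√320/√0.979694 = 2.5754.
df = n − 2 = 320.
One-sided p ≈ 0.0052, which is < 0.05, so reject H₀.
There is evidence of a linear association between weekly study hours and final exam score.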